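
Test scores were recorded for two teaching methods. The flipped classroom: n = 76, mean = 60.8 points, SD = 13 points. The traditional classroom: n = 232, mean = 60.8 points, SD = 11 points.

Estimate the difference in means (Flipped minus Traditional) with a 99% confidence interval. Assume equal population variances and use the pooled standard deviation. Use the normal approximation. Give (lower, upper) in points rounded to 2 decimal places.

(-3.92, 3.92)

Pooled variance s_p² = [75·13² + 231·11²] / (76+232−2) = 132.7647, so s_p = 11.5224.
SE_diff = s_p·√(1/n₁ + 1/n₂) = 11.5224·√(1/76 + 1/232) = 1.5229.
z* = 2.576; margin = 2.576 × 1.5229 = 3.9230.
Difference = 60.8 − 60.8 = 0.0000.
0.0000 ± 3.9230 → (-3.92, 3.92).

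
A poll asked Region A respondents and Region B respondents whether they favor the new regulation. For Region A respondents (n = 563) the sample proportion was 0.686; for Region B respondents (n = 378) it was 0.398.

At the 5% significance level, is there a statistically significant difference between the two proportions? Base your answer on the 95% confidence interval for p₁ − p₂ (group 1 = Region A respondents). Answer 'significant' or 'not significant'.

The two standard errors are √(0.6860×0.3140/563) = 0.01956 and √(0.3980×0.6020/378) = 0.02518.
Because the samples are independent, SE_diff = √(0.01956² + 0.02518²) = 0.03188.
Using z* = 1.960 for 95%, ME = 1.960 × 0.03188 = 0.06248.
p̂₁ − p̂₂ = 0.2880; interval 0.2880 ± 0.06248 gives (0.22552, 0.35048).
The interval (0.22552, 0.35048) does not contain 0, so the difference is significant.

significant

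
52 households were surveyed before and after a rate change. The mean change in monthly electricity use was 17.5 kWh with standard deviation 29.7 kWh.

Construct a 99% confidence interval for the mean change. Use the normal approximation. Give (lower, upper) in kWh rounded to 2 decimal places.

(6.89, 28.11)

This is a matched-pairs design, so SE = s_d/√n = 29.7/√52 = 4.1186.
Margin = 2.576 × 4.1186 = 10.6095; the interval is 17.5 ± 10.6095 = (6.89, 28.11).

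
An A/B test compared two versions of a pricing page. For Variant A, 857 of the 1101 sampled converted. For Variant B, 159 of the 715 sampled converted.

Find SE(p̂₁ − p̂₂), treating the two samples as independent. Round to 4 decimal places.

First, p̂₁ = 857/1101 = 0.7784; p̂₂ = 159/715 = 0.2224.
The two standard errors are √(0.7784×0.2216/1101) = 0.01252 and √(0.2224×0.7776/715) = 0.01555.
Because the samples are independent, SE_diff = √(0.01252² + 0.01555²) = 0.01996.

0.0200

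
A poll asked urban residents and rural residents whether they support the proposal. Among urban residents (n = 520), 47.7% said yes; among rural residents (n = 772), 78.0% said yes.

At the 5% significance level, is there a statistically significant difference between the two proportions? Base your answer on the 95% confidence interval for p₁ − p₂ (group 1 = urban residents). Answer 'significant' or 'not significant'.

Each SE is √(p̂(1−p̂)/n): √(0.4770·0.5230/520) = 0.02190 and √(0.7800·0.2200/772) = 0.01491.
SE(p̂₁ − p̂₂) = √(SE₁² + SE₂²) = √(0.00047961 + 0.0002223081) = 0.02649, since the two samples are independent.
At 95% confidence z* = 1.960; margin = 1.960 × 0.02649 = 0.05192.
The difference is 0.4770 − 0.7800 = -0.3030, so the interval is -0.3030 ± 0.05192 = (-0.35492, -0.25108).
The interval (-0.35492, -0.25108) does not contain 0, so the difference is significant.

significant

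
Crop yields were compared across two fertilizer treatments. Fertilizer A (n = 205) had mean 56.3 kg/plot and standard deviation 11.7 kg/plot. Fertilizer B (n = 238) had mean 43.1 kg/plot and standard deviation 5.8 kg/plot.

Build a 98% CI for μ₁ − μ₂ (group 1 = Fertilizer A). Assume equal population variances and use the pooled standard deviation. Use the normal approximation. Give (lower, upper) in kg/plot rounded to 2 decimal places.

(11.20, 15.20)

s_p = √[((n₁−1)s₁² + (n₂−1)s₂²)/(n₁+n₂−2)] = √[(204·11.7² + 237·5.8²)/441] = 9.0223.
SE = 9.0223·√(1/205 + 1/238) = 0.8597.
With z* = 2.326, margin = 2.326 × 0.8597 = 1.9997.
x̄₁ − x̄₂ = 56.3 − 43.1 = 13.2000; interval 13.2000 ± 1.9997 = (11.20, 15.20).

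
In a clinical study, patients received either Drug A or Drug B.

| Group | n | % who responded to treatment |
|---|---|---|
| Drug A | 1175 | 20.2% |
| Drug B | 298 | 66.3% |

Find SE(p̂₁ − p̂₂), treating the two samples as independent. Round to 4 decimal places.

Each SE is √(p̂(1−p̂)/n): √(0.2020·0.7980/1175) = 0.01171 and √(0.6630·0.3370/298) = 0.02738.
SE(p̂₁ − p̂₂) = √(SE₁² + SE₂²) = √(0.0001371241 + 0.0007496644) = 0.02978, since the two samples are independent.

0.0298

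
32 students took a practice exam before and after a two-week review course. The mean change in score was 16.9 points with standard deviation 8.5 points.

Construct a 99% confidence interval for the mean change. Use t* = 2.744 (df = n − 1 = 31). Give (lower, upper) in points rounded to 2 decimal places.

Paired design: SE = s_d/√n = 8.5/√32 = 1.5026.
t* = 2.744; margin of error = 2.744 × 1.5026 = 4.1231.
16.9 ± 4.1231 → (12.78, 21.02).

(12.78, 21.02)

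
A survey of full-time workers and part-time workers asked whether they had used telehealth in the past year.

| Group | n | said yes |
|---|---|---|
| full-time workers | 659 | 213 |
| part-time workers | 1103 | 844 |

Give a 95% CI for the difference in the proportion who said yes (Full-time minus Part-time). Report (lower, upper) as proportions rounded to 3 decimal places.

(-0.486, -0.398)

Sample proportions: 213/659 = 0.3232, 844/1103 = 0.7652.
Each SE is √(p̂(1−p̂)/n): √(0.3232·0.6768/659) = 0.01822 and √(0.7652·0.2348/1103) = 0.01276.
SE(p̂₁ − p̂₂) = √(SE₁² + SE₂²) = √(0.0003319684 + 0.0001628176) = 0.02224, since the two samples are independent.
At 95% confidence z* = 1.960; margin = 1.960 × 0.02224 = 0.04359.
The difference is 0.3232 − 0.7652 = -0.4420, so the interval is -0.4420 ± 0.04359 = (-0.486, -0.398).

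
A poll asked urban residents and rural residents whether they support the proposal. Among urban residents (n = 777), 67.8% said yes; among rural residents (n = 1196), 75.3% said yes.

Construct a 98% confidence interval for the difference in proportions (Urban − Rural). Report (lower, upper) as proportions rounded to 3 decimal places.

The two standard errors are √(0.6780×0.3220/777) = 0.01676 and √(0.7530×0.2470/1196) = 0.01247.
Because the samples are independent, SE_diff = √(0.01676² + 0.01247²) = 0.02089.
Using z* = 2.326 for 98%, ME = 2.326 × 0.02089 = 0.04859.
p̂₁ − p̂₂ = -0.0750; interval -0.0750 ± 0.04859 gives (-0.124, -0.026).

(-0.124, -0.026)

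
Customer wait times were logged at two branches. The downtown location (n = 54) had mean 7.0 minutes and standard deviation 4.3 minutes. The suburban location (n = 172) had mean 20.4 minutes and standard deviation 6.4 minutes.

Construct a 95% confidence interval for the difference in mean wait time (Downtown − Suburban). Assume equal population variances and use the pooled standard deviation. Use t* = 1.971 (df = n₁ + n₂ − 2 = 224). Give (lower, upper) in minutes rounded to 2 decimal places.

Pooled variance s_p² = [53·4.3² + 171·6.4²] / (54+172−2) = 35.6434, so s_p = 5.9702.
SE_diff = s_p·√(1/n₁ + 1/n₂) = 5.9702·√(1/54 + 1/172) = 0.9313.
t* = 1.971; margin = 1.971 × 0.9313 = 1.8356.
Difference = 7.0 − 20.4 = -13.4000.
-13.4000 ± 1.8356 → (-15.24, -11.56).

(-15.24, -11.56)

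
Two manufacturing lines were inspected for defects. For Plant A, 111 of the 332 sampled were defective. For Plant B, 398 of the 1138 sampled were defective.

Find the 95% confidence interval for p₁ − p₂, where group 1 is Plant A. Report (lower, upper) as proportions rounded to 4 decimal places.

(-0.0732, 0.0424)

p̂₁ = 111/332 = 0.3343 and p̂₂ = 398/1138 = 0.3497.
SE₁ = √(p̂₁(1−p̂₁)/n₁) = √(0.3343·0.6657/332) = 0.02589; SE₂ = √(0.3497·0.6503/1138) = 0.01414.
Independent samples: SE of the difference = √(SE₁² + SE₂²) = √(0.0006702921 + 0.0001999396) = 0.02950.
z* for 95% confidence is 1.960, so the margin of error is 1.960 × 0.02950 = 0.05782.
Point estimate p̂₁ − p̂₂ = 0.3343 − 0.3497 = -0.0154.
-0.0154 ± 0.05782 → (-0.0732, 0.0424).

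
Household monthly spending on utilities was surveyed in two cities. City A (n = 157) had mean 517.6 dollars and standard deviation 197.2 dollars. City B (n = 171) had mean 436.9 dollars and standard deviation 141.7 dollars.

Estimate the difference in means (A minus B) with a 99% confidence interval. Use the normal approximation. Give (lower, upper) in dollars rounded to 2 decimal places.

(31.48, 129.92)

SE₁ = s₁/√n₁ = 197.2/√157 = 15.7383; SE₂ = 141.7/√171 = 10.8361.
Independent samples, unequal variances: SE_diff = √(SE₁² + SE₂²) = √(247.69408689 + 117.42106321) = 19.1080.
z* = 2.576, so margin of error = 2.576 × 19.1080 = 49.2222.
Difference in means = 517.6 − 436.9 = 80.7000.
80.7000 ± 49.2222 → (31.48, 129.92).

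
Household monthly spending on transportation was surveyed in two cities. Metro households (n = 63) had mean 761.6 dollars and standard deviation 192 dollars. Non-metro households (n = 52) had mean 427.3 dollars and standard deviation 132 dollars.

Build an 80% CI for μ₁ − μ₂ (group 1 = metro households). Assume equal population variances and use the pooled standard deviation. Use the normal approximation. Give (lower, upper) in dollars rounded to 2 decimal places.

Pooled variance s_p² = [62·192² + 51·132²] / (63+52−2) = 28090.1947, so s_p = 167.6013.
SE_diff = s_p·√(1/n₁ + 1/n₂) = 167.6013·√(1/63 + 1/52) = 31.4018.
z* = 1.282; margin = 1.282 × 31.4018 = 40.2571.
Difference = 761.6 − 427.3 = 334.3000.
334.3000 ± 40.2571 → (294.04, 374.56).

(294.04, 374.56)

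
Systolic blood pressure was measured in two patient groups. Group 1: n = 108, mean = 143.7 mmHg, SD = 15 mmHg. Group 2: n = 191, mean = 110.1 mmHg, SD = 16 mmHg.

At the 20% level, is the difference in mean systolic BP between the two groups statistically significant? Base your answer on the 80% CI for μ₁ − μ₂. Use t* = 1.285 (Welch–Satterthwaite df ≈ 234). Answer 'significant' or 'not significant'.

significant

Standard errors of each mean: 15/√108 = 1.4434 and 16/√191 = 1.1577.
SE(x̄₁ − x̄₂) = √(1.4434² + 1.1577²) = 1.8503 for independent samples with unequal variances.
With t* = 1.285, the margin is 1.285 × 1.8503 = 2.3776.
x̄₁ − x̄₂ = 143.7 − 110.1 = 33.6000; the interval is 33.6000 ± 2.3776 = (31.2224, 35.9776).
The interval (31.2224, 35.9776) does not contain 0, so the difference is significant.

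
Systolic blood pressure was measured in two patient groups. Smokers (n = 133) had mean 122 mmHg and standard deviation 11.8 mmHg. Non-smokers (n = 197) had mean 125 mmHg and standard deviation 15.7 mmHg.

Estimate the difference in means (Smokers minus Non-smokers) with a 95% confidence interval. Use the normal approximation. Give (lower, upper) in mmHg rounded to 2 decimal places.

SE₁ = s₁/√n₁ = 11.8/√133 = 1.0232; SE₂ = 15.7/√197 = 1.1186.
Independent samples, unequal variances: SE_diff = √(SE₁² + SE₂²) = √(1.04693824 + 1.25126596) = 1.5160.
z* = 1.960, so margin of error = 1.960 × 1.5160 = 2.9714.
Difference in means = 122 − 125 = -3.0000.
-3.0000 ± 2.9714 → (-5.97, -0.03).

(-5.97, -0.03)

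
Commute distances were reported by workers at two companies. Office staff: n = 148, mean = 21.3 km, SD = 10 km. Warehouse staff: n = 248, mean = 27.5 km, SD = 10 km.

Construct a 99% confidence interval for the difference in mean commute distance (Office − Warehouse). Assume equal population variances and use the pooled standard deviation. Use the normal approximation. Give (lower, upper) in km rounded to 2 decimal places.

Pooled variance s_p² = [147·10² + 247·10²] / (148+248−2) = 100.0000, so s_p = 10.0000.
SE_diff = s_p·√(1/n₁ + 1/n₂) = 10.0000·√(1/148 + 1/248) = 1.0387.
z* = 2.576; margin = 2.576 × 1.0387 = 2.6757.
Difference = 21.3 − 27.5 = -6.2000.
-6.2000 ± 2.6757 → (-8.88, -3.52).

(-8.88, -3.52)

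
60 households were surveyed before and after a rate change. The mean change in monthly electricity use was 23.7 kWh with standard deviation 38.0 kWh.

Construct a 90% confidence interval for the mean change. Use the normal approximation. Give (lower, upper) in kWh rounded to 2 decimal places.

This is a matched-pairs design, so SE = s_d/√n = 38.0/√60 = 4.9058.
Margin = 1.645 × 4.9058 = 8.0700; the interval is 23.7 ± 8.0700 = (15.63, 31.77).

(15.63, 31.77)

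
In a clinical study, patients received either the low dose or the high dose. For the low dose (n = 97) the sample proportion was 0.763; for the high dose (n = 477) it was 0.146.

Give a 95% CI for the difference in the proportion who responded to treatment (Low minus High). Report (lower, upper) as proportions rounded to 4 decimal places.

(0.5266, 0.7074)

Each SE is √(p̂(1−p̂)/n): √(0.7630·0.2370/97) = 0.04318 and √(0.1460·0.8540/477) = 0.01617.
SE(p̂₁ − p̂₂) = √(SE₁² + SE₂²) = √(0.0018645124 + 0.0002614689) = 0.04611, since the two samples are independent.
At 95% confidence z* = 1.960; margin = 1.960 × 0.04611 = 0.09038.
The difference is 0.7630 − 0.1460 = 0.6170, so the interval is 0.6170 ± 0.09038 = (0.5266, 0.7074).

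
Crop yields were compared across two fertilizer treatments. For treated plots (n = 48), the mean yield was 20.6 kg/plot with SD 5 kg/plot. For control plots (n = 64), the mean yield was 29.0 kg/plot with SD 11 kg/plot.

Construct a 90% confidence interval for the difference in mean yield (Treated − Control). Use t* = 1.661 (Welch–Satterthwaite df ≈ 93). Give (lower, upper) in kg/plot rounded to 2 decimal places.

(-10.98, -5.82)

SE₁ = s₁/√n₁ = 5/√48 = 0.7217; SE₂ = 11/√64 = 1.3750.
Independent samples, unequal variances: SE_diff = √(SE₁² + SE₂²) = √(0.52085089 + 1.890625) = 1.5529.
t* = 1.661, so margin of error = 1.661 × 1.5529 = 2.5794.
Difference in means = 20.6 − 29.0 = -8.4000.
-8.4000 ± 2.5794 → (-10.98, -5.82).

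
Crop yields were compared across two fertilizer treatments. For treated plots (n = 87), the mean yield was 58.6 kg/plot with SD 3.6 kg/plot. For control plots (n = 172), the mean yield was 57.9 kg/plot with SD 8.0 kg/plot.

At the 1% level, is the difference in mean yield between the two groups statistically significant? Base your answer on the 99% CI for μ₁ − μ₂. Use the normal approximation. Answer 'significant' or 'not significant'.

not significant

Standard errors of each mean: 3.6/√87 = 0.3860 and 8.0/√172 = 0.6100.
SE(x̄₁ − x̄₂) = √(0.3860² + 0.6100²) = 0.7219 for independent samples with unequal variances.
With z* = 2.576, the margin is 2.576 × 0.7219 = 1.8596.
x̄₁ − x̄₂ = 58.6 − 57.9 = 0.7000; the interval is 0.7000 ± 1.8596 = (-1.1596, 2.5596).
The interval (-1.1596, 2.5596) contains 0, so the difference is not significant.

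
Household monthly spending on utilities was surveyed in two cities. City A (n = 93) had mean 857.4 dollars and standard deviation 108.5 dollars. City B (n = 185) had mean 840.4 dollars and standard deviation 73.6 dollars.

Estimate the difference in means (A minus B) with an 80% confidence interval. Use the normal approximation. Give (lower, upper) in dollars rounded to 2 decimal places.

(0.99, 33.01)

Standard errors of each mean: 108.5/√93 = 11.2509 and 73.6/√185 = 5.4112.
SE(x̄₁ − x̄₂) = √(11.2509² + 5.4112²) = 12.4845 for independent samples with unequal variances.
With z* = 1.282, the margin is 1.282 × 12.4845 = 16.0051.
x̄₁ − x̄₂ = 857.4 − 840.4 = 17.0000; the interval is 17.0000 ± 16.0051 = (0.99, 33.01).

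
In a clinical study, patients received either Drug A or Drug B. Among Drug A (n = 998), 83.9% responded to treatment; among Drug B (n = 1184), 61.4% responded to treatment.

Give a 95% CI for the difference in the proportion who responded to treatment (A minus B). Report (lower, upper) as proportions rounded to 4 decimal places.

SE₁ = √(p̂₁(1−p̂₁)/n₁) = √(0.8390·0.1610/998) = 0.01163; SE₂ = √(0.6140·0.3860/1184) = 0.01415.
Independent samples: SE of the difference = √(SE₁² + SE₂²) = √(0.0001352569 + 0.0002002225) = 0.01832.
z* for 95% confidence is 1.960, so the margin of error is 1.960 × 0.01832 = 0.03591.
Point estimate p̂₁ − p̂₂ = 0.8390 − 0.6140 = 0.2250.
0.2250 ± 0.03591 → (0.1891, 0.2609).

(0.1891, 0.2609)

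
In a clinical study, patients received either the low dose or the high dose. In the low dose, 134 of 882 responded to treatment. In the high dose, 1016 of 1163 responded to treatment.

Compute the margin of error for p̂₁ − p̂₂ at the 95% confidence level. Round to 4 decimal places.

p̂₁ = 134/882 = 0.1519 and p̂₂ = 1016/1163 = 0.8736.
SE₁ = √(p̂₁(1−p̂₁)/n₁) = √(0.1519·0.8481/882) = 0.01209; SE₂ = √(0.8736·0.1264/1163) = 0.00974.
Independent samples: SE of the difference = √(SE₁² + SE₂²) = √(0.0001461681 + 0.0000948676) = 0.01553.
z* for 95% confidence is 1.960, so the margin of error is 1.960 × 0.01553 = 0.03044.

0.0304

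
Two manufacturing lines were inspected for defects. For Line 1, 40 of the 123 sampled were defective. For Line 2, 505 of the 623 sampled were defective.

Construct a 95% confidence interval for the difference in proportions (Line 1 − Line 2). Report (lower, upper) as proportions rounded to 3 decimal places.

Sample proportions: 40/123 = 0.3252, 505/623 = 0.8106.
Each SE is √(p̂(1−p̂)/n): √(0.3252·0.6748/123) = 0.04224 and √(0.8106·0.1894/623) = 0.01570.
SE(p̂₁ − p̂₂) = √(SE₁² + SE₂²) = √(0.0017842176 + 0.00024649) = 0.04506, since the two samples are independent.
At 95% confidence z* = 1.960; margin = 1.960 × 0.04506 = 0.08832.
The difference is 0.3252 − 0.8106 = -0.4854, so the interval is -0.4854 ± 0.08832 = (-0.574, -0.397).

(-0.574, -0.397)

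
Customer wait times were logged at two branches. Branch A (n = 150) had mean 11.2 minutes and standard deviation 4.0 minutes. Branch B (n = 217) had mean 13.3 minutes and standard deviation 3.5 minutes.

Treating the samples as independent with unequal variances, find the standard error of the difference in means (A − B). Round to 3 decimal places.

Standard errors of each mean: 4.0/√150 = 0.3266 and 3.5/√217 = 0.2376.
SE(x̄₁ − x̄₂) = √(0.3266² + 0.2376²) = 0.4039 for independent samples with unequal variances.

0.404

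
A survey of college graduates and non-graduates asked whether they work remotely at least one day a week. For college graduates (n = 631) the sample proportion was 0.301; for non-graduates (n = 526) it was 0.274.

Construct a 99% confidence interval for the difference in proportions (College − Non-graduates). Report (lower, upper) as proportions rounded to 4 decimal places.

(-0.0417, 0.0957)

SE₁ = √(p̂₁(1−p̂₁)/n₁) = √(0.3010·0.6990/631) = 0.01826; SE₂ = √(0.2740·0.7260/526) = 0.01945.
Independent samples: SE of the difference = √(SE₁² + SE₂²) = √(0.0003334276 + 0.0003783025) = 0.02668.
z* for 99% confidence is 2.576, so the margin of error is 2.576 × 0.02668 = 0.06873.
Point estimate p̂₁ − p̂₂ = 0.3010 − 0.2740 = 0.0270.
0.0270 ± 0.06873 → (-0.0417, 0.0957).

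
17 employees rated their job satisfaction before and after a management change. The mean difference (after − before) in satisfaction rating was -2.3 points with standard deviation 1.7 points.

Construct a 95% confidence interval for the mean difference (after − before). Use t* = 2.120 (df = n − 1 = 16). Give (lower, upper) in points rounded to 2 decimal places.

This is a matched-pairs design, so SE = s_d/√n = 1.7/√17 = 0.4123.
Margin = 2.120 × 0.4123 = 0.8741; the interval is -2.3 ± 0.8741 = (-3.17, -1.43).

(-3.17, -1.43)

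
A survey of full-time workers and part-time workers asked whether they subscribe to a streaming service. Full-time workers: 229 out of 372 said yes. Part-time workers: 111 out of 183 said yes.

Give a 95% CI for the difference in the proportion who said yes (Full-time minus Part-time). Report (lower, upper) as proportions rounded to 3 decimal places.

First, p̂₁ = 229/372 = 0.6156; p̂₂ = 111/183 = 0.6066.
The two standard errors are √(0.6156×0.3844/372) = 0.02522 and √(0.6066×0.3934/183) = 0.03611.
Because the samples are independent, SE_diff = √(0.02522² + 0.03611²) = 0.04405.
Using z* = 1.960 for 95%, ME = 1.960 × 0.04405 = 0.08634.
p̂₁ − p̂₂ = 0.0090; interval 0.0090 ± 0.08634 gives (-0.077, 0.095).

(-0.077, 0.095)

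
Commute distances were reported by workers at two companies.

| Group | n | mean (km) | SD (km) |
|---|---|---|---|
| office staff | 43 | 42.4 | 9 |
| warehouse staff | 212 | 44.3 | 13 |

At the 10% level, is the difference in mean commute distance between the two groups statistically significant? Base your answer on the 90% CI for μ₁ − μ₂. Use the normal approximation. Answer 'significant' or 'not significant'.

not significant

SE₁ = s₁/√n₁ = 9/√43 = 1.3725; SE₂ = 13/√212 = 0.8928.
Independent samples, unequal variances: SE_diff = √(SE₁² + SE₂²) = √(1.88375625 + 0.79709184) = 1.6373.
z* = 1.645, so margin of error = 1.645 × 1.6373 = 2.6934.
Difference in means = 42.4 − 44.3 = -1.9000.
-1.9000 ± 2.6934 → (-4.5934, 0.7934).
The interval (-4.5934, 0.7934) contains 0, so the difference is not significant.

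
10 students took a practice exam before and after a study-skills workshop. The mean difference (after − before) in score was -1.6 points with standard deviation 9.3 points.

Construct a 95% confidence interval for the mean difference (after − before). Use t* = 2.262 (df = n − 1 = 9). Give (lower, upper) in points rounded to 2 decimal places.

(-8.25, 5.05)

Paired design: SE = s_d/√n = 9.3/√10 = 2.9409.
t* = 2.262; margin of error = 2.262 × 2.9409 = 6.6523.
-1.6 ± 6.6523 → (-8.25, 5.05).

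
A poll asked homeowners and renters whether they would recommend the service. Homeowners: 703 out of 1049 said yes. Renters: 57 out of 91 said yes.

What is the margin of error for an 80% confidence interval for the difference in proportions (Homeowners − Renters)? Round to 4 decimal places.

First, p̂₁ = 703/1049 = 0.6702; p̂₂ = 57/91 = 0.6264.
The two standard errors are √(0.6702×0.3298/1049) = 0.01452 and √(0.6264×0.3736/91) = 0.05071.
Because the samples are independent, SE_diff = √(0.01452² + 0.05071²) = 0.05275.
Using z* = 1.282 for 80%, ME = 1.282 × 0.05275 = 0.06763.

0.0676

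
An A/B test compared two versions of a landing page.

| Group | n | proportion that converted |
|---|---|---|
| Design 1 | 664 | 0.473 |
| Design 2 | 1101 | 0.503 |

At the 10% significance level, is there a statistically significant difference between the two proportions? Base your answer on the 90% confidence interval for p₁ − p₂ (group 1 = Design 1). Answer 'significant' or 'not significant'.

not significant

Each SE is √(p̂(1−p̂)/n): √(0.4730·0.5270/664) = 0.01938 and √(0.5030·0.4970/1101) = 0.01507.
SE(p̂₁ − p̂₂) = √(SE₁² + SE₂²) = √(0.0003755844 + 0.0002271049) = 0.02455, since the two samples are independent.
At 90% confidence z* = 1.645; margin = 1.645 × 0.02455 = 0.04038.
The difference is 0.4730 − 0.5030 = -0.0300, so the interval is -0.0300 ± 0.04038 = (-0.07038, 0.01038).
The interval (-0.07038, 0.01038) contains 0, so the difference is not significant.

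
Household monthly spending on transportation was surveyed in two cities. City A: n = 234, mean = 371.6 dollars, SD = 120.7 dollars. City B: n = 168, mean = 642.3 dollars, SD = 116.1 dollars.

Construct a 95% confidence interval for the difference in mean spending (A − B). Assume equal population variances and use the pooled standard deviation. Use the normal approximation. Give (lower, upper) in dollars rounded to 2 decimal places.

Pooled variance s_p² = [233·120.7² + 167·116.1²] / (234+168−2) = 14113.7156, so s_p = 118.8012.
SE_diff = s_p·√(1/n₁ + 1/n₂) = 118.8012·√(1/234 + 1/168) = 12.0135.
z* = 1.960; margin = 1.960 × 12.0135 = 23.5465.
Difference = 371.6 − 642.3 = -270.7000.
-270.7000 ± 23.5465 → (-294.25, -247.15).

(-294.25, -247.15)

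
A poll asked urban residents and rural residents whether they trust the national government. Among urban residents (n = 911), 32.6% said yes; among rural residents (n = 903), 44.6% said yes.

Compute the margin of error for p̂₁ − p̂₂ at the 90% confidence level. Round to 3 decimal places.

0.037

SE₁ = √(p̂₁(1−p̂₁)/n₁) = √(0.3260·0.6740/911) = 0.01553; SE₂ = √(0.4460·0.5540/903) = 0.01654.
Independent samples: SE of the difference = √(SE₁² + SE₂²) = √(0.0002411809 + 0.0002735716) = 0.02269.
z* for 90% confidence is 1.645, so the margin of error is 1.645 × 0.02269 = 0.03733.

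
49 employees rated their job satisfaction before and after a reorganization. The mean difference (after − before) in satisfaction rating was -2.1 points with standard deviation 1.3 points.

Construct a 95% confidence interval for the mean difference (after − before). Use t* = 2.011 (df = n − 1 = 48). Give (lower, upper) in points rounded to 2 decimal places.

This is a matched-pairs design, so SE = s_d/√n = 1.3/√49 = 0.1857.
Margin = 2.011 × 0.1857 = 0.3734; the interval is -2.1 ± 0.3734 = (-2.47, -1.73).

(-2.47, -1.73)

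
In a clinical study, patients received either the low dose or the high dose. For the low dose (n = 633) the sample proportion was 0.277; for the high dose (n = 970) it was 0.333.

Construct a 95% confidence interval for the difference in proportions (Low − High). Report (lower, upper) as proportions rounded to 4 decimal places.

(-0.1018, -0.0102)

The two standard errors are √(0.2770×0.7230/633) = 0.01779 and √(0.3330×0.6670/970) = 0.01513.
Because the samples are independent, SE_diff = √(0.01779² + 0.01513²) = 0.02335.
Using z* = 1.960 for 95%, ME = 1.960 × 0.02335 = 0.04577.
p̂₁ − p̂₂ = -0.0560; interval -0.0560 ± 0.04577 gives (-0.1018, -0.0102).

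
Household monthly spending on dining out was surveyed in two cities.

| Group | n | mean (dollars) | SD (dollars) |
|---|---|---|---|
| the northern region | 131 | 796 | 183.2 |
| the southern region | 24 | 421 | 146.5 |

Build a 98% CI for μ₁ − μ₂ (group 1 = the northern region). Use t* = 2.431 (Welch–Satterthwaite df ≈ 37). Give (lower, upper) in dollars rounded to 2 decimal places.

(292.54, 457.46)

Per-group SEs: s₁/√n₁ = 183.2/√131 = 16.0063, s₂/√n₂ = 146.5/√24 = 29.9042.
Unpooled SE of the difference: √(256.20163969 + 894.26117764) = 33.9185.
Margin of error = t* · SE = 2.431 × 33.9185 = 82.4559.
x̄₁ − x̄₂ = 796 − 421 = 375.0000.
CI: 375.0000 ± 82.4559 = (292.54, 457.46).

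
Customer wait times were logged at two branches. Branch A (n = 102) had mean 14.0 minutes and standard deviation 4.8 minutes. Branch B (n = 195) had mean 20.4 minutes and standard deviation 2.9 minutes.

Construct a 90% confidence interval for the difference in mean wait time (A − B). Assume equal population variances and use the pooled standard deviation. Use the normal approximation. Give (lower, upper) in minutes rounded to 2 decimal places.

s_p = √[((n₁−1)s₁² + (n₂−1)s₂²)/(n₁+n₂−2)] = √[(101·4.8² + 194·2.9²)/295] = 3.6632.
SE = 3.6632·√(1/102 + 1/195) = 0.4476.
With z* = 1.645, margin = 1.645 × 0.4476 = 0.7363.
x̄₁ − x̄₂ = 14.0 − 20.4 = -6.4000; interval -6.4000 ± 0.7363 = (-7.14, -5.66).

(-7.14, -5.66)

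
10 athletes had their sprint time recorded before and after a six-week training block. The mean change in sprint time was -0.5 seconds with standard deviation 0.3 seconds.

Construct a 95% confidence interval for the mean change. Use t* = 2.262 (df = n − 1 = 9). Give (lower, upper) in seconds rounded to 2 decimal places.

This is a matched-pairs design, so SE = s_d/√n = 0.3/√10 = 0.0949.
Margin = 2.262 × 0.0949 = 0.2147; the interval is -0.5 ± 0.2147 = (-0.71, -0.29).

(-0.71, -0.29)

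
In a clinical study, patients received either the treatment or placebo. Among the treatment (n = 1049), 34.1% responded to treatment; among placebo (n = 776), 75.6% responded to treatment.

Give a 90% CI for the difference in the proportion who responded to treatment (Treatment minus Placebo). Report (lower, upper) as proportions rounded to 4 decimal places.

(-0.4500, -0.3800)

SE₁ = √(p̂₁(1−p̂₁)/n₁) = √(0.3410·0.6590/1049) = 0.01464; SE₂ = √(0.7560·0.2440/776) = 0.01542.
Independent samples: SE of the difference = √(SE₁² + SE₂²) = √(0.0002143296 + 0.0002377764) = 0.02126.
z* for 90% confidence is 1.645, so the margin of error is 1.645 × 0.02126 = 0.03497.
Point estimate p̂₁ − p̂₂ = 0.3410 − 0.7560 = -0.4150.
-0.4150 ± 0.03497 → (-0.4500, -0.3800).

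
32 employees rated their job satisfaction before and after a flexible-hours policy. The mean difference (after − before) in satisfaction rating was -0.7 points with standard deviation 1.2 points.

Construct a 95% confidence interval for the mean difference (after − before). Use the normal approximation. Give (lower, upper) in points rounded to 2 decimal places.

(-1.12, -0.28)

This is a matched-pairs design, so SE = s_d/√n = 1.2/√32 = 0.2121.
Margin = 1.960 × 0.2121 = 0.4157; the interval is -0.7 ± 0.4157 = (-1.12, -0.28).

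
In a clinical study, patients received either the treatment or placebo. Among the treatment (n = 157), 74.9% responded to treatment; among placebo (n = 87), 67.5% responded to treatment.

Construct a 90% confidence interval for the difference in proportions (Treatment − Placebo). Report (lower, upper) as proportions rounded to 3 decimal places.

Each SE is √(p̂(1−p̂)/n): √(0.7490·0.2510/157) = 0.03460 and √(0.6750·0.3250/87) = 0.05022.
SE(p̂₁ − p̂₂) = √(SE₁² + SE₂²) = √(0.00119716 + 0.0025220484) = 0.06099, since the two samples are independent.
At 90% confidence z* = 1.645; margin = 1.645 × 0.06099 = 0.10033.
The difference is 0.7490 − 0.6750 = 0.0740, so the interval is 0.0740 ± 0.10033 = (-0.026, 0.174).

(-0.026, 0.174)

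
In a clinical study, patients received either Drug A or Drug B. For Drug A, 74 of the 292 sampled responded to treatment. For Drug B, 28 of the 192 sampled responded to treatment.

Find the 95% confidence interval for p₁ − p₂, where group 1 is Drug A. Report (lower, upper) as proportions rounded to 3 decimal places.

First, p̂₁ = 74/292 = 0.2534; p̂₂ = 28/192 = 0.1458.
The two standard errors are √(0.2534×0.7466/292) = 0.02545 and √(0.1458×0.8542/192) = 0.02547.
Because the samples are independent, SE_diff = √(0.02545² + 0.02547²) = 0.03601.
Using z* = 1.960 for 95%, ME = 1.960 × 0.03601 = 0.07058.
p̂₁ − p̂₂ = 0.1076; interval 0.1076 ± 0.07058 gives (0.037, 0.178).

(0.037, 0.178)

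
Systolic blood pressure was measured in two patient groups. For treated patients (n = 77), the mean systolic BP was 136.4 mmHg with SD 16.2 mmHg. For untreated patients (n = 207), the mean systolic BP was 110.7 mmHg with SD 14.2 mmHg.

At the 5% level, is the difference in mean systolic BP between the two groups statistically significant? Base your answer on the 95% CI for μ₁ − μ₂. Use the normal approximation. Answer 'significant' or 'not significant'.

significant

Per-group SEs: s₁/√n₁ = 16.2/√77 = 1.8462, s₂/√n₂ = 14.2/√207 = 0.9870.
Unpooled SE of the difference: √(3.40845444 + 0.974169) = 2.0935.
Margin of error = z* · SE = 1.960 × 2.0935 = 4.1033.
x̄₁ − x̄₂ = 136.4 − 110.7 = 25.7000.
CI: 25.7000 ± 4.1033 = (21.5967, 29.8033).
The interval (21.5967, 29.8033) does not contain 0, so the difference is significant.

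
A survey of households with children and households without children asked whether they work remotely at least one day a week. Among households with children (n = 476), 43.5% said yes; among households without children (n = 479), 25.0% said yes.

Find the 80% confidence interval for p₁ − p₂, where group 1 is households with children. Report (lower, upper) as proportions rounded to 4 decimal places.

Each SE is √(p̂(1−p̂)/n): √(0.4350·0.5650/476) = 0.02272 and √(0.2500·0.7500/479) = 0.01978.
SE(p̂₁ − p̂₂) = √(SE₁² + SE₂²) = √(0.0005161984 + 0.0003912484) = 0.03012, since the two samples are independent.
At 80% confidence z* = 1.282; margin = 1.282 × 0.03012 = 0.03861.
The difference is 0.4350 − 0.2500 = 0.1850, so the interval is 0.1850 ± 0.03861 = (0.1464, 0.2236).

(0.1464, 0.2236)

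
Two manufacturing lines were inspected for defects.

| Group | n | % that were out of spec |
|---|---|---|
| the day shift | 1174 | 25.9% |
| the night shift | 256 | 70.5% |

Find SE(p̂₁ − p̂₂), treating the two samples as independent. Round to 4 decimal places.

Each SE is √(p̂(1−p̂)/n): √(0.2590·0.7410/1174) = 0.01279 and √(0.7050·0.2950/256) = 0.02850.
SE(p̂₁ − p̂₂) = √(SE₁² + SE₂²) = √(0.0001635841 + 0.00081225) = 0.03124, since the two samples are independent.

0.0312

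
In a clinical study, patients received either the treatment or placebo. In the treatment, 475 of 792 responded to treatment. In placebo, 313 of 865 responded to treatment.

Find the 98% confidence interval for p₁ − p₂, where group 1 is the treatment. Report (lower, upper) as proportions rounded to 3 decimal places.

First, p̂₁ = 475/792 = 0.5997; p̂₂ = 313/865 = 0.3618.
The two standard errors are √(0.5997×0.4003/792) = 0.01741 and √(0.3618×0.6382/865) = 0.01634.
Because the samples are independent, SE_diff = √(0.01741² + 0.01634²) = 0.02388.
Using z* = 2.326 for 98%, ME = 2.326 × 0.02388 = 0.05554.
p̂₁ − p̂₂ = 0.2379; interval 0.2379 ± 0.05554 gives (0.182, 0.293).

(0.182, 0.293)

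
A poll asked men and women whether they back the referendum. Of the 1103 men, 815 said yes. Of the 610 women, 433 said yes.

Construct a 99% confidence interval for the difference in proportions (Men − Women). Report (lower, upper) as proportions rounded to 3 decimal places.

(-0.029, 0.087)

p̂₁ = 815/1103 = 0.7389 and p̂₂ = 433/610 = 0.7098.
SE₁ = √(p̂₁(1−p̂₁)/n₁) = √(0.7389·0.2611/1103) = 0.01323; SE₂ = √(0.7098·0.2902/610) = 0.01838.
Independent samples: SE of the difference = √(SE₁² + SE₂²) = √(0.0001750329 + 0.0003378244) = 0.02265.
z* for 99% confidence is 2.576, so the margin of error is 2.576 × 0.02265 = 0.05835.
Point estimate p̂₁ − p̂₂ = 0.7389 − 0.7098 = 0.0291.
0.0291 ± 0.05835 → (-0.029, 0.087).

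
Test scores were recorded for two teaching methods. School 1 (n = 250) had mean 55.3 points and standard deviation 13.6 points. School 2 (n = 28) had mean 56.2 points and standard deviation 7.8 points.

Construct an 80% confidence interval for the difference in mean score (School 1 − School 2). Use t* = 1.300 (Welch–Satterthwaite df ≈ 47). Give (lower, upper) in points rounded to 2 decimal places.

(-3.12, 1.32)

SE₁ = s₁/√n₁ = 13.6/√250 = 0.8601; SE₂ = 7.8/√28 = 1.4741.
Independent samples, unequal variances: SE_diff = √(SE₁² + SE₂²) = √(0.73977201 + 2.17297081) = 1.7067.
t* = 1.300, so margin of error = 1.300 × 1.7067 = 2.2187.
Difference in means = 55.3 − 56.2 = -0.9000.
-0.9000 ± 2.2187 → (-3.12, 1.32).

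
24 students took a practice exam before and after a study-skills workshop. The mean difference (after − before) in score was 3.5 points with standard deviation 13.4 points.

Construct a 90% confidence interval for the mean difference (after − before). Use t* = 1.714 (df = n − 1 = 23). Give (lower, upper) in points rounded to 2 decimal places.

This is a matched-pairs design, so SE = s_d/√n = 13.4/√24 = 2.7353.
Margin = 1.714 × 2.7353 = 4.6883; the interval is 3.5 ± 4.6883 = (-1.19, 8.19).

(-1.19, 8.19)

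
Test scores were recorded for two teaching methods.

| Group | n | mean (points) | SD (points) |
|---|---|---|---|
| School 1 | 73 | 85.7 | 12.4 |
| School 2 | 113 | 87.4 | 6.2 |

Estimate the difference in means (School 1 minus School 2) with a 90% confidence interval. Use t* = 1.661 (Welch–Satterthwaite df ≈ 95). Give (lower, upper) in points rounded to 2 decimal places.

SE₁ = s₁/√n₁ = 12.4/√73 = 1.4513; SE₂ = 6.2/√113 = 0.5832.
Independent samples, unequal variances: SE_diff = √(SE₁² + SE₂²) = √(2.10627169 + 0.34012224) = 1.5641.
t* = 1.661, so margin of error = 1.661 × 1.5641 = 2.5980.
Difference in means = 85.7 − 87.4 = -1.7000.
-1.7000 ± 2.5980 → (-4.30, 0.90).

(-4.30, 0.90)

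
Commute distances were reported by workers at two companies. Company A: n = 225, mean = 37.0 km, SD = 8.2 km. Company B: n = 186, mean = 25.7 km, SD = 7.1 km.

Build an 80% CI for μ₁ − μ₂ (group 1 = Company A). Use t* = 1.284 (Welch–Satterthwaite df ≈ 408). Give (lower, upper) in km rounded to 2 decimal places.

Per-group SEs: s₁/√n₁ = 8.2/√225 = 0.5467, s₂/√n₂ = 7.1/√186 = 0.5206.
Unpooled SE of the difference: √(0.29888089 + 0.27102436) = 0.7549.
Margin of error = t* · SE = 1.284 × 0.7549 = 0.9693.
x̄₁ − x̄₂ = 37.0 − 25.7 = 11.3000.
CI: 11.3000 ± 0.9693 = (10.33, 12.27).

(10.33, 12.27)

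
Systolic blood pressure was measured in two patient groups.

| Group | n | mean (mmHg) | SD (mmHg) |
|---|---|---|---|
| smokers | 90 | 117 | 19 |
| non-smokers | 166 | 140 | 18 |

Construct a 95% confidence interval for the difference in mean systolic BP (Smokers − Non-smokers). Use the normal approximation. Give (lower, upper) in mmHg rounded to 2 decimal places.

Per-group SEs: s₁/√n₁ = 19/√90 = 2.0028, s₂/√n₂ = 18/√166 = 1.3971.
Unpooled SE of the difference: √(4.01120784 + 1.95188841) = 2.4419.
Margin of error = z* · SE = 1.960 × 2.4419 = 4.7861.
x̄₁ − x̄₂ = 117 − 140 = -23.0000.
CI: -23.0000 ± 4.7861 = (-27.79, -18.21).

(-27.79, -18.21)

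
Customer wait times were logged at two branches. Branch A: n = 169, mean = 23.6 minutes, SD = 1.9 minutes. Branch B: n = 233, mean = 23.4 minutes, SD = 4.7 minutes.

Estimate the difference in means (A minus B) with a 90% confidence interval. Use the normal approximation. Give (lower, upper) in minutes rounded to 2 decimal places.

(-0.36, 0.76)

Standard errors of each mean: 1.9/√169 = 0.1462 and 4.7/√233 = 0.3079.
SE(x̄₁ − x̄₂) = √(0.1462² + 0.3079²) = 0.3408 for independent samples with unequal variances.
With z* = 1.645, the margin is 1.645 × 0.3408 = 0.5606.
x̄₁ − x̄₂ = 23.6 − 23.4 = 0.2000; the interval is 0.2000 ± 0.5606 = (-0.36, 0.76).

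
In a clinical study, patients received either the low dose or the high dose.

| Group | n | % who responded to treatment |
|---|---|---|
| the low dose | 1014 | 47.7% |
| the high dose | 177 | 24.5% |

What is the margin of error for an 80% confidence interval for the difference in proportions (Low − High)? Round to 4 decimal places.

0.0461

The two standard errors are √(0.4770×0.5230/1014) = 0.01569 and √(0.2450×0.7550/177) = 0.03233.
Because the samples are independent, SE_diff = √(0.01569² + 0.03233²) = 0.03594.
Using z* = 1.282 for 80%, ME = 1.282 × 0.03594 = 0.04608.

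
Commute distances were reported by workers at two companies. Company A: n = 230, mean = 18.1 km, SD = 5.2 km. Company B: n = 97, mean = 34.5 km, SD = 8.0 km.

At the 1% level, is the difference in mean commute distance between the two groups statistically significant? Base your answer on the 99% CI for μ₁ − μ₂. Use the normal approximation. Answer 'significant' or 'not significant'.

significant

SE₁ = s₁/√n₁ = 5.2/√230 = 0.3429; SE₂ = 8.0/√97 = 0.8123.
Independent samples, unequal variances: SE_diff = √(SE₁² + SE₂²) = √(0.11758041 + 0.65983129) = 0.8817.
z* = 2.576, so margin of error = 2.576 × 0.8817 = 2.2713.
Difference in means = 18.1 − 34.5 = -16.4000.
-16.4000 ± 2.2713 → (-18.6713, -14.1287).
The interval (-18.6713, -14.1287) does not contain 0, so the difference is significant.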